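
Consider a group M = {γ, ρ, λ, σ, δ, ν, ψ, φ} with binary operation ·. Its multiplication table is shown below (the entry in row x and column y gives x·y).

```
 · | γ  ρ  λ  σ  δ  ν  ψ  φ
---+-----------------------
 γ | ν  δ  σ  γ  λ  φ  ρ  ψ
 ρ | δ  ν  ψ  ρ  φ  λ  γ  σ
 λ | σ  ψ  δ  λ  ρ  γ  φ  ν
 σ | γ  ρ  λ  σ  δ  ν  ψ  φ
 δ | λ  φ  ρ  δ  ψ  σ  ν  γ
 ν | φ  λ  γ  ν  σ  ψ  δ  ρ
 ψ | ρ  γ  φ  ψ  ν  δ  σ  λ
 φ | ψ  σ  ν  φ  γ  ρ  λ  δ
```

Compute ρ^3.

λ

ρ^1 = ρ
ρ^2 = ρ·ρ = ν
ρ^3 = ν·ρ = λ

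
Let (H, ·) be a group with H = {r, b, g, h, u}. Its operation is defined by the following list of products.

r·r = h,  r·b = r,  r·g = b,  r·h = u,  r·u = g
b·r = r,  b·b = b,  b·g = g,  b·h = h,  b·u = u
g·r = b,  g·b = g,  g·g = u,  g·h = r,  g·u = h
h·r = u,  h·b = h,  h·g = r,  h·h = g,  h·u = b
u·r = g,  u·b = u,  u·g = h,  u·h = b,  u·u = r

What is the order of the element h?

The identity element is b (its row matches the header).
h^1 = h
h^2 = h·h = g
h^3 = g·h = r
h^4 = r·h = u
h^5 = u·h = b
The first power of h equal to the identity is h^5, so ord(h) = 5.

5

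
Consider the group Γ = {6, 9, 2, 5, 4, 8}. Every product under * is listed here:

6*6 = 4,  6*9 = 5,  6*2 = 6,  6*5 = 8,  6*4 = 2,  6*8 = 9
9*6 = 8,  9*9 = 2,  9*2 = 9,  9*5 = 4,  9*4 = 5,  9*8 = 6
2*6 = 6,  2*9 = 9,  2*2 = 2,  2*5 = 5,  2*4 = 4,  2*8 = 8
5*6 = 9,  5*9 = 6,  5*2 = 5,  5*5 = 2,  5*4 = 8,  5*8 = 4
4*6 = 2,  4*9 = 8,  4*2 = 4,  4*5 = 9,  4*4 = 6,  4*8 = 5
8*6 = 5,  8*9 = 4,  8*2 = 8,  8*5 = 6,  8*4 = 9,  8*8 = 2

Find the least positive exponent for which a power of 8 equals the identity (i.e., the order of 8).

The identity element is 2 (its row matches the header).
8^1 = 8
8^2 = 8 * 8 = 2
The first power of 8 equal to the identity is 8^2, so ord(8) = 2.

2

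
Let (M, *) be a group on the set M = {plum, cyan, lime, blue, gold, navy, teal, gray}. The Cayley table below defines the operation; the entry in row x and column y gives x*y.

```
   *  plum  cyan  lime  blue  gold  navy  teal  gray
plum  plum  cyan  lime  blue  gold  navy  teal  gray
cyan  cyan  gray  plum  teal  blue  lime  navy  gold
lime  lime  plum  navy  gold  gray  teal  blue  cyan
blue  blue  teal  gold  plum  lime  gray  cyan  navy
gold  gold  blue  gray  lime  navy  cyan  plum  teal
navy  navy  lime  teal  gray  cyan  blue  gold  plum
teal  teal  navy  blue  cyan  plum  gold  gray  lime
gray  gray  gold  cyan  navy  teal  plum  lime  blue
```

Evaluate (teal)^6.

navy

teal^1 = teal
teal^2 = teal*teal = gray
teal^3 = gray*teal = lime
teal^4 = lime*teal = blue
teal^5 = blue*teal = cyan
teal^6 = cyan*teal = navy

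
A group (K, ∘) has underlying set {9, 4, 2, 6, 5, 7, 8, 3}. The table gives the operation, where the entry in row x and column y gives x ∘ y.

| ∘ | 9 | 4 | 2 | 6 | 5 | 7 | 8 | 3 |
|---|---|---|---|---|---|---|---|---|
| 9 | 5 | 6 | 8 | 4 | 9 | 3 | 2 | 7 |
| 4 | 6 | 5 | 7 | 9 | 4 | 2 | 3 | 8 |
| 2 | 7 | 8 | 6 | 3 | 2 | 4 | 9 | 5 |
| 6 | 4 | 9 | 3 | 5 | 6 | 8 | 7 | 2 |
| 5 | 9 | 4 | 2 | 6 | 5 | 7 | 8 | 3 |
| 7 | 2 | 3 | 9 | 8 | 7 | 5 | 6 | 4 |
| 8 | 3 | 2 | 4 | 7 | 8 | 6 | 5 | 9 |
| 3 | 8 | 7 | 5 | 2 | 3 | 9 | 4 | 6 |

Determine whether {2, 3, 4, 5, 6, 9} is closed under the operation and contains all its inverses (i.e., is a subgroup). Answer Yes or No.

No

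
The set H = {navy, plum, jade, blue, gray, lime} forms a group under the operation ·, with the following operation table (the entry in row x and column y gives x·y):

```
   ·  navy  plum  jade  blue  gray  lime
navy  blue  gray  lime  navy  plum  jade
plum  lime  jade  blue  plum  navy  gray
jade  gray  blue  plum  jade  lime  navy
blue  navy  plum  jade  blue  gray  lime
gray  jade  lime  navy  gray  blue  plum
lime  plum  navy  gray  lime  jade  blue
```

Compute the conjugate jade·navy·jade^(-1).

The identity is blue. In row jade, the entry blue sits in column plum, so jade^(-1) = plum.
jade·navy = gray
gray·plum = lime

lime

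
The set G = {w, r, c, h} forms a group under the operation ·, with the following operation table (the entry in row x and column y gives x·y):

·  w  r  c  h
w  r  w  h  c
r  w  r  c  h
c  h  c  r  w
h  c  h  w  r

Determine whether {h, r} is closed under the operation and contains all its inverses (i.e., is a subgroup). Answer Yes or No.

{h, r} contains the identity r.
Checking products: every product of two elements of {h, r} (read from the table) lies in {h, r}, so the set is closed.
In a finite group, a nonempty closed subset is a subgroup. So {h, r} ≤ G.

Yes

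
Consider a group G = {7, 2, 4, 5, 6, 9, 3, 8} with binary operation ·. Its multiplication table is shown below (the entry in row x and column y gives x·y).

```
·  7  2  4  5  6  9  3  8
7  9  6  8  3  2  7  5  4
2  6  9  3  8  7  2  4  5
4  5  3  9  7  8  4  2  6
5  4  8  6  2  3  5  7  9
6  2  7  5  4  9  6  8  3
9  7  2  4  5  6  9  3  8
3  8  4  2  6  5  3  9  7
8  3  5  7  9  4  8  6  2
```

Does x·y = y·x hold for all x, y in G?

5·7 = 4 but 7·5 = 3.
Since 5 and 7 do not commute, G is not abelian.

No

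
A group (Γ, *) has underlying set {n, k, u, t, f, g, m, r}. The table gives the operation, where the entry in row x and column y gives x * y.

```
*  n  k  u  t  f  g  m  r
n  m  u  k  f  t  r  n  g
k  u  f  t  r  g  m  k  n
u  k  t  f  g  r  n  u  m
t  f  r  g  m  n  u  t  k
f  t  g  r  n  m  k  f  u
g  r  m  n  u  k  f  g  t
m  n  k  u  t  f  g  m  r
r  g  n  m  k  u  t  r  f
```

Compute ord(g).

The identity element is m (its row matches the header).
g^1 = g
g^2 = g * g = f
g^3 = f * g = k
g^4 = k * g = m
The first power of g equal to the identity is g^4, so ord(g) = 4.

4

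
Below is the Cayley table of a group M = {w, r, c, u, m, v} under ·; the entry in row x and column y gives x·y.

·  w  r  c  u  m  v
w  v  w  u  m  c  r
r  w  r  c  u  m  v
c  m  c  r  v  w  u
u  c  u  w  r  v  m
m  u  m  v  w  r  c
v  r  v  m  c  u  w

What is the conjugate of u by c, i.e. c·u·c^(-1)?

The identity is r. In row c, the entry r sits in column c, so c^(-1) = c.
c·u = v
v·c = m

m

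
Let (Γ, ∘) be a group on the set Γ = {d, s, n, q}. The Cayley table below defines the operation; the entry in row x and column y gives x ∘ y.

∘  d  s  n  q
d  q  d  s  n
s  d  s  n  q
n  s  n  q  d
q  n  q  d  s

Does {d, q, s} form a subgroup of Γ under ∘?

No

d ∘ q = n, which is not in {d, q, s}.
The subset is not closed under ∘, so it is not a subgroup.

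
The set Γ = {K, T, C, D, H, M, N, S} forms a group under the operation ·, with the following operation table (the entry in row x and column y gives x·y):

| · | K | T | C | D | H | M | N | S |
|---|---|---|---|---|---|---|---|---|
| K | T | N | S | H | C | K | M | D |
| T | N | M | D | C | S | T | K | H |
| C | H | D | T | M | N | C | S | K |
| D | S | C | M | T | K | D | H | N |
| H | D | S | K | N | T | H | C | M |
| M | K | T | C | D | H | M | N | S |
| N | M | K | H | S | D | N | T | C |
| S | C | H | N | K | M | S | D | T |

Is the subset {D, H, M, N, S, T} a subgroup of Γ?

T·D = C, which is not in {D, H, M, N, S, T}.
The subset is not closed under ·, so it is not a subgroup.

No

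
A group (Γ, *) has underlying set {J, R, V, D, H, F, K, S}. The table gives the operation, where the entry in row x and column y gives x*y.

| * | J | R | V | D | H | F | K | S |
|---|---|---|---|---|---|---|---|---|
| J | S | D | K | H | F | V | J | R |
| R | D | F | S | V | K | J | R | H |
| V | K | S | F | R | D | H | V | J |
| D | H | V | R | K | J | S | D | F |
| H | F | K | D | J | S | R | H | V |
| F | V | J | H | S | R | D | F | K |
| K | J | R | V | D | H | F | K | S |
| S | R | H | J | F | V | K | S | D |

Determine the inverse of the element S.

F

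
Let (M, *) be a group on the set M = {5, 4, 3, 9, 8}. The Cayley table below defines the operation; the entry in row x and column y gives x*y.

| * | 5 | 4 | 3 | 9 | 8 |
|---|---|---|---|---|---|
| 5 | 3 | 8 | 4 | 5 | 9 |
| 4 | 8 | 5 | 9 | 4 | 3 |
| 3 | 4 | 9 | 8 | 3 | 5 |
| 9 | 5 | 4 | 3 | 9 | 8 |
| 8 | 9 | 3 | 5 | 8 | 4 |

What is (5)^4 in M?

8

5^1 = 5
5^2 = 5*5 = 3
5^3 = 3*5 = 4
5^4 = 4*5 = 8
(Structurally, M here is isomorphic to the cyclic group Z_5.)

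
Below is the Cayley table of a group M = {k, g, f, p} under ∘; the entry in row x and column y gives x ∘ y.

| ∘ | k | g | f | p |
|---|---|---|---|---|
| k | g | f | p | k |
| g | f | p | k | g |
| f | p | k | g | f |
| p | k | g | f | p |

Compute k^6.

k^1 = k
k^2 = k ∘ k = g
k^3 = g ∘ k = f
k^4 = f ∘ k = p
k^5 = p ∘ k = k
k^6 = k ∘ k = g

g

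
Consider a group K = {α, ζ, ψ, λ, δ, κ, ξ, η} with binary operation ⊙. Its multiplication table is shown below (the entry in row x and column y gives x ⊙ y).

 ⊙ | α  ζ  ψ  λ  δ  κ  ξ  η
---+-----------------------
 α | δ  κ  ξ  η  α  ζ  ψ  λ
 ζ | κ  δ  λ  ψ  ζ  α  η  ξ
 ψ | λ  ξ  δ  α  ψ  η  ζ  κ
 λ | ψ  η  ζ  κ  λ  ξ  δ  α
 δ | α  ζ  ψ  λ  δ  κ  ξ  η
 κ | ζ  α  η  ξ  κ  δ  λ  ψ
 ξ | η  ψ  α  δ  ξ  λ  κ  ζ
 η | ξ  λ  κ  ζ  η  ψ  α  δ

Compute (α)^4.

δ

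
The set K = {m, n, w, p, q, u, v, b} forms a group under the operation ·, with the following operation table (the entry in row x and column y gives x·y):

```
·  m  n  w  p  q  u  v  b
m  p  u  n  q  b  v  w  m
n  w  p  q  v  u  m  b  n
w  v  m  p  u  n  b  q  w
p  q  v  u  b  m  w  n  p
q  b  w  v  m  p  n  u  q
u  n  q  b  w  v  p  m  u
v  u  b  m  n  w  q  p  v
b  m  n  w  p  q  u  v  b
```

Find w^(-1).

u

First locate the identity: row b matches the header, so b is the identity.
Scan row w for b: w·u = b. Hence w^(-1) = u.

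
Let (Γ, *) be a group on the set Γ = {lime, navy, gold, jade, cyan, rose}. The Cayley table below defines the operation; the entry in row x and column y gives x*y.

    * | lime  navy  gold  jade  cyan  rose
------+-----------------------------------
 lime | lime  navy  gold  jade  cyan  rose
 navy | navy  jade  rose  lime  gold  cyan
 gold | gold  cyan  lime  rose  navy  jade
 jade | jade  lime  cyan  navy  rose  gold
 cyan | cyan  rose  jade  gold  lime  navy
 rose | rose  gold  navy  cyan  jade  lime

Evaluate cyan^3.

cyan^1 = cyan
cyan^2 = cyan*cyan = lime
cyan^3 = lime*cyan = cyan

cyan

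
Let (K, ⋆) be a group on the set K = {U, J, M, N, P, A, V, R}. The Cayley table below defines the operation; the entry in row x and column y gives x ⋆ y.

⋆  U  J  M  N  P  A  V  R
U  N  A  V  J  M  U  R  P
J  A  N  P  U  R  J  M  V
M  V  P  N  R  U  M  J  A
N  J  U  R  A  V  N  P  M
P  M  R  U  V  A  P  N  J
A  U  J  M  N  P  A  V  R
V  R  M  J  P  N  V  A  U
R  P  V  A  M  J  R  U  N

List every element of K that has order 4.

Identity is A. Compute the order of each non-identity element by repeated multiplication:
  U: U → N → J → A  (order 4)
  J: J → N → U → A  (order 4)
  M: M → N → R → A  (order 4)
  N: N → A  (order 2)
  P: P → A  (order 2)
  V: V → A  (order 2)
  R: R → N → M → A  (order 4)
Elements of order 4: {J, M, R, U}.
(Structurally, K here is isomorphic to Z_2 x Z_4.)

{J, M, R, U}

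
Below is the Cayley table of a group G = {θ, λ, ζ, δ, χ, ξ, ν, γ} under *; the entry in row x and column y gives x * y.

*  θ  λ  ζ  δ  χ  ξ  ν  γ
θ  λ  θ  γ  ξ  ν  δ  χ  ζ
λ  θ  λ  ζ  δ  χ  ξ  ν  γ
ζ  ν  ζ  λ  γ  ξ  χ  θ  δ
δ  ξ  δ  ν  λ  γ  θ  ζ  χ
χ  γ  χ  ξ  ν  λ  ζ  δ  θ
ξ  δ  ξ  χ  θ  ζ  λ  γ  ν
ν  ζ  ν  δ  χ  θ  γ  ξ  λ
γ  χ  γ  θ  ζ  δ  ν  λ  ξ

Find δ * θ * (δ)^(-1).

The identity is λ. In row δ, the entry λ sits in column δ, so δ^(-1) = δ.
δ * θ = ξ
ξ * δ = θ
(Structurally, G here is isomorphic to the dihedral group D_4.)

θ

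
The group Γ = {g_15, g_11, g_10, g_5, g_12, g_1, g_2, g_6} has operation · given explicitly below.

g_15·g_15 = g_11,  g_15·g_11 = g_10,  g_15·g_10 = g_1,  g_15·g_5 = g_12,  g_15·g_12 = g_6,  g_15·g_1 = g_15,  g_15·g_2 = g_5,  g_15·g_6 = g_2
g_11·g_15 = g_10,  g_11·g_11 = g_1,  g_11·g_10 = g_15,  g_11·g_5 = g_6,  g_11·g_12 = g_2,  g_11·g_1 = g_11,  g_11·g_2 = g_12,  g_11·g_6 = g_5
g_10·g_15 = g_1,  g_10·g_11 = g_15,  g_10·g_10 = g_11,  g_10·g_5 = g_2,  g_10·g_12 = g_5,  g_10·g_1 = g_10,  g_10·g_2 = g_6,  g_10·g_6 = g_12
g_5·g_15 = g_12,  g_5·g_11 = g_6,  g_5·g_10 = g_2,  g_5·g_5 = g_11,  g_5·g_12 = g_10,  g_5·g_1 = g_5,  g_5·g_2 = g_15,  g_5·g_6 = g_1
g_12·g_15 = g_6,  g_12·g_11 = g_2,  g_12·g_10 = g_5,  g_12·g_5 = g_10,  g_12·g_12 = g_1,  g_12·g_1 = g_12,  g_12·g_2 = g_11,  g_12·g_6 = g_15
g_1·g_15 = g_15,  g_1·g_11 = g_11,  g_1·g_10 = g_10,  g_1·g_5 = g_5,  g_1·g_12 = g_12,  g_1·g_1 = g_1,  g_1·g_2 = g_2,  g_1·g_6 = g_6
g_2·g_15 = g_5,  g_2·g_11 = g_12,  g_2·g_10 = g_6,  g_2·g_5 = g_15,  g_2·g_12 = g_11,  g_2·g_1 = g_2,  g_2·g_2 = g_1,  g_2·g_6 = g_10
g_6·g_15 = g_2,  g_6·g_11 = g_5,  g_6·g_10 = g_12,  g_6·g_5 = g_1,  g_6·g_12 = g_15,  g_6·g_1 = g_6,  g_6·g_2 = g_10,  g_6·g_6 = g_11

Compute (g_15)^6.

g_15^1 = g_15
g_15^2 = g_15·g_15 = g_11
g_15^3 = g_11·g_15 = g_10
g_15^4 = g_10·g_15 = g_1
g_15^5 = g_1·g_15 = g_15
g_15^6 = g_15·g_15 = g_11

g_11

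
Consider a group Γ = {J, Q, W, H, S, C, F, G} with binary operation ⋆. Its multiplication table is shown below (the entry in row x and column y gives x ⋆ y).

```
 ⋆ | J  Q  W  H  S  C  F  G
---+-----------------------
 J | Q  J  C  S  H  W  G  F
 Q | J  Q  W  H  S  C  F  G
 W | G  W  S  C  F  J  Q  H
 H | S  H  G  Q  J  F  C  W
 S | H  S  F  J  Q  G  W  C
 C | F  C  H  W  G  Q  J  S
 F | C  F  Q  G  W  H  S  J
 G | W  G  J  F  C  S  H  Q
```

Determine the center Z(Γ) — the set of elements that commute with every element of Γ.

An element z is central iff its row equals its column in the table.
For H: H ⋆ F = C ≠ G = F ⋆ H, so H ∉ Z.
Checking each element this way leaves Z(Γ) = {Q, S}.

{Q, S}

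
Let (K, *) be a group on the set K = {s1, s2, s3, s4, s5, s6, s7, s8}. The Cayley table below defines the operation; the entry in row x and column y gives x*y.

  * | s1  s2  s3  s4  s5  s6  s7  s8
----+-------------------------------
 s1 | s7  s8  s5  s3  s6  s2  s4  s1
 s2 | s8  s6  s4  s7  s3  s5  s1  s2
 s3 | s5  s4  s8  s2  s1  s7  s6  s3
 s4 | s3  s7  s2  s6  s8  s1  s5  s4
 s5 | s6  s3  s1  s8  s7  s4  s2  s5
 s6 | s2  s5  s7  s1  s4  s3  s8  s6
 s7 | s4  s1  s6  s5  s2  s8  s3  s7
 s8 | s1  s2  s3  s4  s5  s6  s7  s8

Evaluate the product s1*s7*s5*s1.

s1

s1*s7 = s4
s4*s5 = s8
s8*s1 = s1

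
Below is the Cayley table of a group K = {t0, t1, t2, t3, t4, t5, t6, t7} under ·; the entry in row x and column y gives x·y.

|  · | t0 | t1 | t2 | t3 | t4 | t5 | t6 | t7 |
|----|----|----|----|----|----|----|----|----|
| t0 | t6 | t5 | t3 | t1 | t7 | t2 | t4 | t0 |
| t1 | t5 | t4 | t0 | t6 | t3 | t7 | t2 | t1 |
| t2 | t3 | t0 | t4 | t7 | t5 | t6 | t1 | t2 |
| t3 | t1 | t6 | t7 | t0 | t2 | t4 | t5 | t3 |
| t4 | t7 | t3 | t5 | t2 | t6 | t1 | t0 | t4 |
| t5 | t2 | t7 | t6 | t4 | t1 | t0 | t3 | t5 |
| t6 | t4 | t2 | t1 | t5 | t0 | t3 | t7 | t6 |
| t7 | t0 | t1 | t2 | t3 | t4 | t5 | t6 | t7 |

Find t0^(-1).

t4

First locate the identity: row t7 matches the header, so t7 is the identity.
Scan row t0 for t7: t0·t4 = t7. Hence t0^(-1) = t4.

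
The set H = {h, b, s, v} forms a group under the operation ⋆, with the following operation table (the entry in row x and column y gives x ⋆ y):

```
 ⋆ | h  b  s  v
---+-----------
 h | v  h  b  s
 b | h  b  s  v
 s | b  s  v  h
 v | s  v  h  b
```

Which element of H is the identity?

b

The identity e satisfies e ⋆ x = x for all x, so its row in the table reproduces the column headers.
Row b reads: h, b, s, v — exactly the header order. So b is the identity.
(Structurally, H here is isomorphic to the cyclic group Z_4.)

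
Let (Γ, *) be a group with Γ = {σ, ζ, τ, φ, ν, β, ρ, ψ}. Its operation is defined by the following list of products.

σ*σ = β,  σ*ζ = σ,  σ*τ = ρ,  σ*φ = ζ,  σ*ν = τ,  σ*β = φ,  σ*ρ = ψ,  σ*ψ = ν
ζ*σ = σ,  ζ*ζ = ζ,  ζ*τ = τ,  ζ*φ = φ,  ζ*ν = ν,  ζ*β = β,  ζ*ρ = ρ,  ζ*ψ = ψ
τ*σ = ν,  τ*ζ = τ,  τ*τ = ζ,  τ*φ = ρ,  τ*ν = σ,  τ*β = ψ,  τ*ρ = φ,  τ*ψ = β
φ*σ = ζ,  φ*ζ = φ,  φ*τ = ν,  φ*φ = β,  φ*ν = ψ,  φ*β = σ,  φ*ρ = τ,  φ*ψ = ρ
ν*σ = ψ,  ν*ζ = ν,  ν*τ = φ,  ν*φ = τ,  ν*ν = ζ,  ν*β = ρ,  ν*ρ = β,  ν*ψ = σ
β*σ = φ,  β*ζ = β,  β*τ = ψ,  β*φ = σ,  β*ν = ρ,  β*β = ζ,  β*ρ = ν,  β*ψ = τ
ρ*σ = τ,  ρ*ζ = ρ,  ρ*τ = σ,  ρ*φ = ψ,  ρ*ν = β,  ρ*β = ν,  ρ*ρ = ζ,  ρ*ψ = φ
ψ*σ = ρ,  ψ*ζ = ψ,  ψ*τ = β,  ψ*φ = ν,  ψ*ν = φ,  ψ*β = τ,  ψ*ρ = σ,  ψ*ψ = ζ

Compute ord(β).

The identity element is ζ (its row matches the header).
β^1 = β
β^2 = β * β = ζ
The first power of β equal to the identity is β^2, so ord(β) = 2.

2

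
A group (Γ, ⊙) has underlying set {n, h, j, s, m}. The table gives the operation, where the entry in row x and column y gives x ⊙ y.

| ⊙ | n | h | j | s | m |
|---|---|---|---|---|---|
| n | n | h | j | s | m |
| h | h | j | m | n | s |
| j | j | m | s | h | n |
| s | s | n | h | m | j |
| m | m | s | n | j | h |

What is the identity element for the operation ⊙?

The identity e satisfies e ⊙ x = x for all x, so its row in the table reproduces the column headers.
Row n reads: n, h, j, s, m — exactly the header order. So n is the identity.
(Structurally, Γ here is isomorphic to the cyclic group Z_5.)

n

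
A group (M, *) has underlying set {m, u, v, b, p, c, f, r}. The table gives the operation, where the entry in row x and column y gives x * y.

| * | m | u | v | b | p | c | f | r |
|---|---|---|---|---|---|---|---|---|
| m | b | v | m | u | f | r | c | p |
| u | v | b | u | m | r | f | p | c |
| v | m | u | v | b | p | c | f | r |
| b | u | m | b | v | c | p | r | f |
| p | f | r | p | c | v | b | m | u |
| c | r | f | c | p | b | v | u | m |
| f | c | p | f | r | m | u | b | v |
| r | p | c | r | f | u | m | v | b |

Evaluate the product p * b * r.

p * b = c
c * r = m

m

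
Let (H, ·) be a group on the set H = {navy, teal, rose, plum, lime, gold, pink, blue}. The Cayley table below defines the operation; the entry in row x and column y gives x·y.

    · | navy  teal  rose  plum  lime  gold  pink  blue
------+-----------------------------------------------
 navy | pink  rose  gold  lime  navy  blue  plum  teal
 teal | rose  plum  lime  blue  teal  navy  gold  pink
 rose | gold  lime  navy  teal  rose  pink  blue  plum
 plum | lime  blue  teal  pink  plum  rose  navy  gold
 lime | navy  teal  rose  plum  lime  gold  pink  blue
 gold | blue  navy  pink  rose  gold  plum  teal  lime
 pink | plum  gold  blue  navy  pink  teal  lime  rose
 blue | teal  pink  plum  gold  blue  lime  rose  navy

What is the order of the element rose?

The identity element is lime (its row matches the header).
rose^1 = rose
rose^2 = rose·rose = navy
rose^3 = navy·rose = gold
rose^4 = gold·rose = pink
rose^5 = pink·rose = blue
rose^6 = blue·rose = plum
rose^7 = plum·rose = teal
rose^8 = teal·rose = lime
The first power of rose equal to the identity is rose^8, so ord(rose) = 8.

8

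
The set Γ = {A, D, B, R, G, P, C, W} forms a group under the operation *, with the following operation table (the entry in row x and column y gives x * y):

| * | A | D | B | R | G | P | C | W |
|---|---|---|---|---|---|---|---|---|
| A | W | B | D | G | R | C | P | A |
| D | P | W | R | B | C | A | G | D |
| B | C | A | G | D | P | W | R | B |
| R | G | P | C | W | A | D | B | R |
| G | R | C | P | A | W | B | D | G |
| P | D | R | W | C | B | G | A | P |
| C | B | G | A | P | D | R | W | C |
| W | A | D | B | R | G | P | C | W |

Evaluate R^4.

W

R^1 = R
R^2 = R * R = W
R^3 = W * R = R
R^4 = R * R = W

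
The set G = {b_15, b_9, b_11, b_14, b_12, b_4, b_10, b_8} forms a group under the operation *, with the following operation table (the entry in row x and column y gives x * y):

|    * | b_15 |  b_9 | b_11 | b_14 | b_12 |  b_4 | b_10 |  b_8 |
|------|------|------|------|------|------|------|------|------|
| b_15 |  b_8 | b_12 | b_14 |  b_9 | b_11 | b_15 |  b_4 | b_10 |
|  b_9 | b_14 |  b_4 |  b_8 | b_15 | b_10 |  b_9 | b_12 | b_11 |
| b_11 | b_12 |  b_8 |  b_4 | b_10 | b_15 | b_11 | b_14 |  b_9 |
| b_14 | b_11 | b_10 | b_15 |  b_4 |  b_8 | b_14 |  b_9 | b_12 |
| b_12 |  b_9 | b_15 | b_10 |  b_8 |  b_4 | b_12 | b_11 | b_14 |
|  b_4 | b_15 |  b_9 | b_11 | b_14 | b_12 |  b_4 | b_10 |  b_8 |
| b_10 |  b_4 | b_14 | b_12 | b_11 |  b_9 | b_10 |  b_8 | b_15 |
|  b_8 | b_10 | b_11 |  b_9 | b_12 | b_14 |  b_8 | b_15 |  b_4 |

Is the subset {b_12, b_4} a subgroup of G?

Yes

{b_12, b_4} contains the identity b_4.
Checking products: every product of two elements of {b_12, b_4} (read from the table) lies in {b_12, b_4}, so the set is closed.
In a finite group, a nonempty closed subset is a subgroup. So {b_12, b_4} ≤ G.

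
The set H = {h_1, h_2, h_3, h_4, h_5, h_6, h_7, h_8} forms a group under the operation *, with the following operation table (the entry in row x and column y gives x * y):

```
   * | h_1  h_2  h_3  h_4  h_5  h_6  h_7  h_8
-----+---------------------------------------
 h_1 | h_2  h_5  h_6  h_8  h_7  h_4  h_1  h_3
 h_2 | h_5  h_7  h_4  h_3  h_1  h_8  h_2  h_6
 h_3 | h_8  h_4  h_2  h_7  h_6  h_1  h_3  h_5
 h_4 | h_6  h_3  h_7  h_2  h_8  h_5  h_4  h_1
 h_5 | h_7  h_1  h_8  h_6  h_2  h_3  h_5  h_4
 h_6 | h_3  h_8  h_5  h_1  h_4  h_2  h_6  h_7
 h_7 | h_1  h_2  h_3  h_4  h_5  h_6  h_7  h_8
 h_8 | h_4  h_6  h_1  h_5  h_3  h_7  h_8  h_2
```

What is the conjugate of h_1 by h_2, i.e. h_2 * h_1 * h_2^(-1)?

h_1

The identity is h_7. In row h_2, the entry h_7 sits in column h_2, so h_2^(-1) = h_2.
h_2 * h_1 = h_5
h_5 * h_2 = h_1
(Structurally, H here is isomorphic to the quaternion group Q_8.)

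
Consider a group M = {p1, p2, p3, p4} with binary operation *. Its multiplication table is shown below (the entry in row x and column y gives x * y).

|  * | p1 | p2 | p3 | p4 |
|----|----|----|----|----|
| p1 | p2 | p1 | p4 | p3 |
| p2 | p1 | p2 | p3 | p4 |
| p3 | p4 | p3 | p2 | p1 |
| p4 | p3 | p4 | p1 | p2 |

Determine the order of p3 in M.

2

The identity element is p2 (its row matches the header).
p3^1 = p3
p3^2 = p3 * p3 = p2
The first power of p3 equal to the identity is p3^2, so ord(p3) = 2.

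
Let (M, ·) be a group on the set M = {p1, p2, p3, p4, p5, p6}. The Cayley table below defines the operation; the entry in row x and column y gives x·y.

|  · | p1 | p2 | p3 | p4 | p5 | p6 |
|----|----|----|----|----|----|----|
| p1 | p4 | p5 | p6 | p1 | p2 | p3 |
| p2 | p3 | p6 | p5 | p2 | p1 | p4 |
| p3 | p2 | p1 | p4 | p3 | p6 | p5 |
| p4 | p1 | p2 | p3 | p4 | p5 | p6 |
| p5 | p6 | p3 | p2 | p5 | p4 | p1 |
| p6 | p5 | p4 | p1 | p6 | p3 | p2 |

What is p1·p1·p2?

p2

p1·p1 = p4
p4·p2 = p2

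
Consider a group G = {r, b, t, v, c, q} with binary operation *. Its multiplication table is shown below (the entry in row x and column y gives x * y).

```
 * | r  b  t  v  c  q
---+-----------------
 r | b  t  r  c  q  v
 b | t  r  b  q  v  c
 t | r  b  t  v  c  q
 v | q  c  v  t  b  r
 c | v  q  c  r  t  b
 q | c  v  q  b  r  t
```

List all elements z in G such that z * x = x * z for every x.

An element z is central iff its row equals its column in the table.
For b: b * c = v ≠ q = c * b, so b ∉ Z.
Checking each element this way leaves Z(G) = {t}.

{t}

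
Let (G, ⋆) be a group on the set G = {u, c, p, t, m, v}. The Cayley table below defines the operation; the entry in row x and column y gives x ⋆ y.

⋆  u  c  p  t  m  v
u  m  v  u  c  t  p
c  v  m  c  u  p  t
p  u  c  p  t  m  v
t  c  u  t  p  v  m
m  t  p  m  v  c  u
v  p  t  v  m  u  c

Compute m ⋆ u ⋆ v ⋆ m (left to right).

c

m ⋆ u = t
t ⋆ v = m
m ⋆ m = c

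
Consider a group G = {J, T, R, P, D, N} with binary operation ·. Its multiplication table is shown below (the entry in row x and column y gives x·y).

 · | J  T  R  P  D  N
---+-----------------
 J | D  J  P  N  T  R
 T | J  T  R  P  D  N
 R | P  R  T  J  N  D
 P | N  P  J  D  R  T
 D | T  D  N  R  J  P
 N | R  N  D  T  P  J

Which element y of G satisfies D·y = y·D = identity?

First locate the identity: row T matches the header, so T is the identity.
Scan row D for T: D·J = T. Hence D^(-1) = J.

J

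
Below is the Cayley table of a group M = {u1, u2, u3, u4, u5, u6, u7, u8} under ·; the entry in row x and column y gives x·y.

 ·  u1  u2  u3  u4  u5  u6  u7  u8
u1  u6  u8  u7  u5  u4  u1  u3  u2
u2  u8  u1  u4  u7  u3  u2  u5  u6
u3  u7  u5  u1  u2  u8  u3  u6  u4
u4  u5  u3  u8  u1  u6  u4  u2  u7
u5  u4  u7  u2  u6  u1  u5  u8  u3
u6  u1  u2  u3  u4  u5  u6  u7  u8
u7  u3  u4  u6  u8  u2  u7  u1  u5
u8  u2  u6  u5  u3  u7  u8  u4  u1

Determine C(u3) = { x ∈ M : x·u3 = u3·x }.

{u1, u3, u6, u7}

Compare row u3 with column u3 entry by entry.
u7·u3 = u6 = u3·u7, so u7 commutes with u3.
u4·u3 = u8 but u3·u4 = u2, so u4 does not.
Collecting the elements that commute with u3: C(u3) = {u1, u3, u6, u7}.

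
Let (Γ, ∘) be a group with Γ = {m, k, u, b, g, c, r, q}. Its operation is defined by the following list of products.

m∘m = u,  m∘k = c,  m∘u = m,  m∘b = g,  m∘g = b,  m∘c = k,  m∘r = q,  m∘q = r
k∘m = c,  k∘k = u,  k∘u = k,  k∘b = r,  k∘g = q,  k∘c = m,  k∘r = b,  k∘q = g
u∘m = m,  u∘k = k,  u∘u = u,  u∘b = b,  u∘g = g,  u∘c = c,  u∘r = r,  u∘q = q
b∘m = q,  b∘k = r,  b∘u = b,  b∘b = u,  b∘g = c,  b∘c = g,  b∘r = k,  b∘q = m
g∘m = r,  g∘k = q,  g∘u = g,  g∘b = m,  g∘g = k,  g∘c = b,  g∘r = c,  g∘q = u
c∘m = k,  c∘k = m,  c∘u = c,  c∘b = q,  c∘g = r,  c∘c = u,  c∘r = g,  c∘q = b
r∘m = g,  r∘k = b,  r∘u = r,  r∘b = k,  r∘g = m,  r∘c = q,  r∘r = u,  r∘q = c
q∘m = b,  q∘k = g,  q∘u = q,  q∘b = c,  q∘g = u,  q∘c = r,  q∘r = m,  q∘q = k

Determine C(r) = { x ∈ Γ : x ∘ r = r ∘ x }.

Compare row r with column r entry by entry.
b ∘ r = k = r ∘ b, so b commutes with r.
c ∘ r = g but r ∘ c = q, so c does not.
Collecting the elements that commute with r: C(r) = {b, k, r, u}.
(Structurally, Γ here is isomorphic to the dihedral group D_4.)

{b, k, r, u}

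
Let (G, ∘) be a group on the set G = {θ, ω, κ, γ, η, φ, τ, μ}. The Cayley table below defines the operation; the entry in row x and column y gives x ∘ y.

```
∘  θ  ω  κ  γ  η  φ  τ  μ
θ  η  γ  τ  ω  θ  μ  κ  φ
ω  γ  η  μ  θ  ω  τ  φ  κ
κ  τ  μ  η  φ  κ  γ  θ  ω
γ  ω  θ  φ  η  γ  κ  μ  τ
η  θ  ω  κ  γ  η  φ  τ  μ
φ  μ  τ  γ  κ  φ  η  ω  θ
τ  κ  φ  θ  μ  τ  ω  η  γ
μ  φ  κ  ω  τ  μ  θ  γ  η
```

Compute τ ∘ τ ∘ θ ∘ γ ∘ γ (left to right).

θ

τ ∘ τ = η
η ∘ θ = θ
θ ∘ γ = ω
ω ∘ γ = θ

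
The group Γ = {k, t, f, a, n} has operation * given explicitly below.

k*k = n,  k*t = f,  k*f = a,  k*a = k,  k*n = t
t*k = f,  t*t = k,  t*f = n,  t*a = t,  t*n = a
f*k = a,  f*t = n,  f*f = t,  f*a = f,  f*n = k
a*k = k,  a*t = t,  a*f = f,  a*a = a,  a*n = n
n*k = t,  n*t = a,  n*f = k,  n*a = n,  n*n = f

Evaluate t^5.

a

t^1 = t
t^2 = t*t = k
t^3 = k*t = f
t^4 = f*t = n
t^5 = n*t = a
(Structurally, Γ here is isomorphic to the cyclic group Z_5.)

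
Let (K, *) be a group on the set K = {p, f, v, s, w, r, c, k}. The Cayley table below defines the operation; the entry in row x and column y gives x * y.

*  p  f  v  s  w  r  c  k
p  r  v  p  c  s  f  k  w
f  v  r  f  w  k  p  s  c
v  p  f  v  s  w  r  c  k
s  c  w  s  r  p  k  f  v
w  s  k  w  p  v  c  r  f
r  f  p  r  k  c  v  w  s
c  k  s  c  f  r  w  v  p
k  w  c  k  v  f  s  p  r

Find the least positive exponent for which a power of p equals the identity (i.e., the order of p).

4

The identity element is v (its row matches the header).
p^1 = p
p^2 = p * p = r
p^3 = r * p = f
p^4 = f * p = v
The first power of p equal to the identity is p^4, so ord(p) = 4.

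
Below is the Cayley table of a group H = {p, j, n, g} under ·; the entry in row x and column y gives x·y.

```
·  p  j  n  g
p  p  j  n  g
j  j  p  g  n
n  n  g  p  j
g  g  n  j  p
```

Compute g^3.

g^1 = g
g^2 = g·g = p
g^3 = p·g = g

g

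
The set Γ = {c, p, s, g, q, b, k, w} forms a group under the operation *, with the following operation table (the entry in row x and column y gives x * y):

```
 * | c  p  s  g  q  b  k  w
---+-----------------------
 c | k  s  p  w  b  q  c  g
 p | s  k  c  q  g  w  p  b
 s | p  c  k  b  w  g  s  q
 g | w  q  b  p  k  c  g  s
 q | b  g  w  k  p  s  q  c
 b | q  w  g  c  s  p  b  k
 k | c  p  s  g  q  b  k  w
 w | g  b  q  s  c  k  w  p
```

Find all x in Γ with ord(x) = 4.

Identity is k. Compute the order of each non-identity element by repeated multiplication:
  c: c → k  (order 2)
  p: p → k  (order 2)
  s: s → k  (order 2)
  g: g → p → q → k  (order 4)
  q: q → p → g → k  (order 4)
  b: b → p → w → k  (order 4)
  w: w → p → b → k  (order 4)
Elements of order 4: {b, g, q, w}.

{b, g, q, w}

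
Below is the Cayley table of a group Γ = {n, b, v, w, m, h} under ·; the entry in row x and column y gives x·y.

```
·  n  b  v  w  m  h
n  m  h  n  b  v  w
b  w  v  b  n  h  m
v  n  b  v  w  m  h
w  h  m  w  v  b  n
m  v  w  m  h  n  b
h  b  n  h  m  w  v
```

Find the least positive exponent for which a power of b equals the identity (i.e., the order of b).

The identity element is v (its row matches the header).
b^1 = b
b^2 = b·b = v
The first power of b equal to the identity is b^2, so ord(b) = 2.

2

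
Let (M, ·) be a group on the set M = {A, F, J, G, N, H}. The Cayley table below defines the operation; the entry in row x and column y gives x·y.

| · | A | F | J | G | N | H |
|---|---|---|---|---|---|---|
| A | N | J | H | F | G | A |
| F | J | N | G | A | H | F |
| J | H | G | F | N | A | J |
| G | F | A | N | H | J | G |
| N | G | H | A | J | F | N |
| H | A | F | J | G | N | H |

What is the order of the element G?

2

The identity element is H (its row matches the header).
G^1 = G
G^2 = G·G = H
The first power of G equal to the identity is G^2, so ord(G) = 2.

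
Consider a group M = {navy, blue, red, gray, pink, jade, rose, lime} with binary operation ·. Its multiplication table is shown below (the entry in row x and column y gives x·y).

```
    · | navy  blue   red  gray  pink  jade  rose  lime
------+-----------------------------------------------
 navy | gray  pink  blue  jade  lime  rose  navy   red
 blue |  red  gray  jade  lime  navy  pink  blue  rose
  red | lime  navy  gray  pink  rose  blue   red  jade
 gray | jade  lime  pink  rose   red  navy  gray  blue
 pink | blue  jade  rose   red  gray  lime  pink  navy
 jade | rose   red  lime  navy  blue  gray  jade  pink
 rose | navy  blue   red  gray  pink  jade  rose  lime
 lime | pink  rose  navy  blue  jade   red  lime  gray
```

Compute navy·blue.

pink

Read row navy, column blue: navy·blue = pink.
(Structurally, M here is isomorphic to the quaternion group Q_8.)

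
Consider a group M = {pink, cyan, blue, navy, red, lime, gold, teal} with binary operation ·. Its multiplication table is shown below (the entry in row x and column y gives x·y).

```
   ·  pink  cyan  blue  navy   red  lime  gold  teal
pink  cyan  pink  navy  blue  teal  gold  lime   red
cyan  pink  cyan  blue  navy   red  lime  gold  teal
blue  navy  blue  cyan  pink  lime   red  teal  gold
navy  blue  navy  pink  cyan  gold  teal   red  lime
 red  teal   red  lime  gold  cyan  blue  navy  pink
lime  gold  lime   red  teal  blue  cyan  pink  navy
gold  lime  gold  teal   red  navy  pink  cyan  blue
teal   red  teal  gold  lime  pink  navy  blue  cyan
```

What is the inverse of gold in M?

gold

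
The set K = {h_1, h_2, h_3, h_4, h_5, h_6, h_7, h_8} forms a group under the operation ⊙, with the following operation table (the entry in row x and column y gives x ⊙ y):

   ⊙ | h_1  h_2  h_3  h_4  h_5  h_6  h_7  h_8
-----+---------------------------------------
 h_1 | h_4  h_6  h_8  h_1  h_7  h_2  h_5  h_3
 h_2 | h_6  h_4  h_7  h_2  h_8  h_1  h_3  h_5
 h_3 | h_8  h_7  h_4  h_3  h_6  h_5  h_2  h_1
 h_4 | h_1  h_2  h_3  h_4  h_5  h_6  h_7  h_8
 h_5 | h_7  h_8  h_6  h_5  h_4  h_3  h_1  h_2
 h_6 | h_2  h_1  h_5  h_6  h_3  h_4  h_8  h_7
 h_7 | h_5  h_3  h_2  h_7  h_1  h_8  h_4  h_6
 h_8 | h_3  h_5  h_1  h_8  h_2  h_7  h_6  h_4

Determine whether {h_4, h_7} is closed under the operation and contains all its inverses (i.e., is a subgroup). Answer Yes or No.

{h_4, h_7} contains the identity h_4.
Checking products: every product of two elements of {h_4, h_7} (read from the table) lies in {h_4, h_7}, so the set is closed.
In a finite group, a nonempty closed subset is a subgroup. So {h_4, h_7} ≤ K.

Yes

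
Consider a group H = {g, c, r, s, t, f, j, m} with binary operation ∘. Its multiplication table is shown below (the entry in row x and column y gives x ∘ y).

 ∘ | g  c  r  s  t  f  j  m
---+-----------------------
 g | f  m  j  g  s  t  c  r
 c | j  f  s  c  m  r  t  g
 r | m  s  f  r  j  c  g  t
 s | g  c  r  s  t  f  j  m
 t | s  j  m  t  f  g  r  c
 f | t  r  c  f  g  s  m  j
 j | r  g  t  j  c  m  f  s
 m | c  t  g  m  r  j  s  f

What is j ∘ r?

Read row j, column r: j ∘ r = t.

t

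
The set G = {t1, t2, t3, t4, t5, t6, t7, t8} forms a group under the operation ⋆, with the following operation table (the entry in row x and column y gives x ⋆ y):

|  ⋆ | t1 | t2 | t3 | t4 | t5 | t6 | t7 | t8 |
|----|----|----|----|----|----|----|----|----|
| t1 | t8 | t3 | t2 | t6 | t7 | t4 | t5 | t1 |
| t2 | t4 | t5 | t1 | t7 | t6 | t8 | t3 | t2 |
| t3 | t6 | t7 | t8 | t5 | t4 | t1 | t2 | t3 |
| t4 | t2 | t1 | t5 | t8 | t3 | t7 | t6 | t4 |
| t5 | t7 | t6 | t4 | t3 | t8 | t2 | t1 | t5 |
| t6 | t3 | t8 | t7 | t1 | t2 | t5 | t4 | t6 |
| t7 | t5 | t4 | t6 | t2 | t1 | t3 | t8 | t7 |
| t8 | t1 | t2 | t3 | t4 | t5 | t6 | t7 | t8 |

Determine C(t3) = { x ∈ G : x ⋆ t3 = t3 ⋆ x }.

{t3, t4, t5, t8}

Compare row t3 with column t3 entry by entry.
t5 ⋆ t3 = t4 = t3 ⋆ t5, so t5 commutes with t3.
t7 ⋆ t3 = t6 but t3 ⋆ t7 = t2, so t7 does not.
Collecting the elements that commute with t3: C(t3) = {t3, t4, t5, t8}.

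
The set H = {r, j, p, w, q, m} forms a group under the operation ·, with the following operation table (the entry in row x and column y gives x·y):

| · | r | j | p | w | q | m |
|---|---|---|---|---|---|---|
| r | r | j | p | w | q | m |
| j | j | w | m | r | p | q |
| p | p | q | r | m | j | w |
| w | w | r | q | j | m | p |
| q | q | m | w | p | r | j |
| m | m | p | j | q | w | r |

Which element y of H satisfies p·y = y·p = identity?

p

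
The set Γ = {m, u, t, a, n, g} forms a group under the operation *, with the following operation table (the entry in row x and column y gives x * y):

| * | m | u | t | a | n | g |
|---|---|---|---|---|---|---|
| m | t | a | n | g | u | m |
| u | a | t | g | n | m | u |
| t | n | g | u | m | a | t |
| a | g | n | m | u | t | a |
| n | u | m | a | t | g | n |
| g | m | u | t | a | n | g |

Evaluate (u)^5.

t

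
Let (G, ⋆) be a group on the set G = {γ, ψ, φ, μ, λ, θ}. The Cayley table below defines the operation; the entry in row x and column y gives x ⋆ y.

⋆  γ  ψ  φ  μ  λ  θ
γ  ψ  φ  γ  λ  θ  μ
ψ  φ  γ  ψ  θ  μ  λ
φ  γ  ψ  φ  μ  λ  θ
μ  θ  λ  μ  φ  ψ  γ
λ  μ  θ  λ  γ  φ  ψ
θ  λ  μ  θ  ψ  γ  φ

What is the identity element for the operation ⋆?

φ

The identity e satisfies e ⋆ x = x for all x, so its row in the table reproduces the column headers.
Row φ reads: γ, ψ, φ, μ, λ, θ — exactly the header order. So φ is the identity.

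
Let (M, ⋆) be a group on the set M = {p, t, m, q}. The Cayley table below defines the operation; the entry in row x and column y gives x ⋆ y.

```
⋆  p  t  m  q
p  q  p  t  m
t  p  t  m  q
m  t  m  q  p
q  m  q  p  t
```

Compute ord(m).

The identity element is t (its row matches the header).
m^1 = m
m^2 = m ⋆ m = q
m^3 = q ⋆ m = p
m^4 = p ⋆ m = t
The first power of m equal to the identity is m^4, so ord(m) = 4.

4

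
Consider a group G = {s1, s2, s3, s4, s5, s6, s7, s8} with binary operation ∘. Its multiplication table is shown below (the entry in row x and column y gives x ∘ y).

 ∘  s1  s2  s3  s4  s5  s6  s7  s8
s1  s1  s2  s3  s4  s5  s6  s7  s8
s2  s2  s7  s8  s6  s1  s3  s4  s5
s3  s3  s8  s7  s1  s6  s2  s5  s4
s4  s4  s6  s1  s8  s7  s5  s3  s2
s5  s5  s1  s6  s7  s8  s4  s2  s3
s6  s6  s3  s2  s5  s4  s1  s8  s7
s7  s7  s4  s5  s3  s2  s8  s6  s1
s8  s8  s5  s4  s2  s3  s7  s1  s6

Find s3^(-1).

s4

First locate the identity: row s1 matches the header, so s1 is the identity.
Scan row s3 for s1: s3 ∘ s4 = s1. Hence s3^(-1) = s4.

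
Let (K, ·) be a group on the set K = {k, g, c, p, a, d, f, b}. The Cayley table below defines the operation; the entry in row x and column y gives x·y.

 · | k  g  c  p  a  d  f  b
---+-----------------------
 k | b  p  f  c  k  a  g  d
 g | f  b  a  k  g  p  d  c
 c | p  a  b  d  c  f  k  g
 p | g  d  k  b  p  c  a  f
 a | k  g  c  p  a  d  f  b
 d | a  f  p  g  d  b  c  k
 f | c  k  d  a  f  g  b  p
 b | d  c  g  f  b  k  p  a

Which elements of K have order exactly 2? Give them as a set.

Identity is a. Compute the order of each non-identity element by repeated multiplication:
  k: k → b → d → a  (order 4)
  g: g → b → c → a  (order 4)
  c: c → b → g → a  (order 4)
  p: p → b → f → a  (order 4)
  d: d → b → k → a  (order 4)
  f: f → b → p → a  (order 4)
  b: b → a  (order 2)
Elements of order 2: {b}.

{b}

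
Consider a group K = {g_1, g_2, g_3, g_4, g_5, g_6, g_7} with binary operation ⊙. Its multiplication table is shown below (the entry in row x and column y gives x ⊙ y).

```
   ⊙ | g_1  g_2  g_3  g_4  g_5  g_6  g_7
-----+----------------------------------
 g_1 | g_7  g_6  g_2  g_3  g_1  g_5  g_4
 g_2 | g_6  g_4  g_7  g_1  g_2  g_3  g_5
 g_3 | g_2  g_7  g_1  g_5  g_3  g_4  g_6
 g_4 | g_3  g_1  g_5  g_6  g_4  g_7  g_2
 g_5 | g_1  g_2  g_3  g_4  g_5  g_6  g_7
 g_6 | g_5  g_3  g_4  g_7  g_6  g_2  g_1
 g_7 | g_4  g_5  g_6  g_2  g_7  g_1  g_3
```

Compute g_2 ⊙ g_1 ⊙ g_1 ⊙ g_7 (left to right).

g_7

g_2 ⊙ g_1 = g_6
g_6 ⊙ g_1 = g_5
g_5 ⊙ g_7 = g_7
(Structurally, K here is isomorphic to the cyclic group Z_7.)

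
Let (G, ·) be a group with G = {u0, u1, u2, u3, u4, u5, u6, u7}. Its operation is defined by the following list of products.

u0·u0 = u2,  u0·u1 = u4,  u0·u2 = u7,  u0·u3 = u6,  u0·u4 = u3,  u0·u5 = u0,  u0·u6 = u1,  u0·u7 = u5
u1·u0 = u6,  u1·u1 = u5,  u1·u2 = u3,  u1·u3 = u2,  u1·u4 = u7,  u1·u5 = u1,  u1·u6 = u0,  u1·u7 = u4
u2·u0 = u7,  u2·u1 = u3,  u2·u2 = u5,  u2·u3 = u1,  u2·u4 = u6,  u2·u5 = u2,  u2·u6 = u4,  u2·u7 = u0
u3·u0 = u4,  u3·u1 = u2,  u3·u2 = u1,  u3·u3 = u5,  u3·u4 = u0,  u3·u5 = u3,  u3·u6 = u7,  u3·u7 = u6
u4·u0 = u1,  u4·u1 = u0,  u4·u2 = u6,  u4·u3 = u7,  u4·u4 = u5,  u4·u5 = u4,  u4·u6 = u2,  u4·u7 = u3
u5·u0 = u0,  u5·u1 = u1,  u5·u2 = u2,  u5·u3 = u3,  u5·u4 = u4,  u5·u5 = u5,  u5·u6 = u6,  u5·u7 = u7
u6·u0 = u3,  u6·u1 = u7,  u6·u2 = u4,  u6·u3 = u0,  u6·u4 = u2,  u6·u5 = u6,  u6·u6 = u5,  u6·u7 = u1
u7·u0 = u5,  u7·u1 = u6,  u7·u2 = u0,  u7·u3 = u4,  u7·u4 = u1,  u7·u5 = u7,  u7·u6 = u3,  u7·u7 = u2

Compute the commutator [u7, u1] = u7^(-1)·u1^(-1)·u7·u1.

Identity is u5; from the table u7^(-1) = u0 and u1^(-1) = u1.
u0·u1 = u4
u4·u7 = u3
u3·u1 = u2

u2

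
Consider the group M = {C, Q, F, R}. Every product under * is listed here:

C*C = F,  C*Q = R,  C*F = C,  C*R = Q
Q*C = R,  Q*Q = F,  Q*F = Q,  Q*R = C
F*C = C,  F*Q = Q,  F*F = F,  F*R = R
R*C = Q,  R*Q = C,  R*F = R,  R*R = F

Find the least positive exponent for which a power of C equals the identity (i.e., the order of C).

2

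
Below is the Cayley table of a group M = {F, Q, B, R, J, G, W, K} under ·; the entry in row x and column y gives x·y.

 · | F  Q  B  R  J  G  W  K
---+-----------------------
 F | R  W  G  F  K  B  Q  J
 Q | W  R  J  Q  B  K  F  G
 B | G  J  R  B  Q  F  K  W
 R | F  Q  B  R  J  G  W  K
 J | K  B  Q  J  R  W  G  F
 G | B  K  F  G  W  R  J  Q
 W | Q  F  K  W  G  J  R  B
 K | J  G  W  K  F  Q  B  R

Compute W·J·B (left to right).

W·J = G
G·B = F
(Structurally, M here is isomorphic to the elementary abelian group (Z_2)^3.)

F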